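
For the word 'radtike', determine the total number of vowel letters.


Scanning each character of 'radtike':
  Position 1: 'r' -> consonant (running count: 0)
  Position 2: 'a' -> vowel (running count: 1)
  Position 3: 'd' -> consonant (running count: 1)
  Position 4: 't' -> consonant (running count: 1)
  Position 5: 'i' -> vowel (running count: 2)
  Position 6: 'k' -> consonant (running count: 2)
  Position 7: 'e' -> vowel (running count: 3)
Total vowels: 3

3


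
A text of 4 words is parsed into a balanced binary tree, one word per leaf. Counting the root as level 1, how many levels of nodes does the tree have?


In a balanced binary tree with n leaves the deepest leaf is ceil(log2(n)) edges below the root,
so counting node levels inclusive of root and leaves gives ceil(log2(n)) + 1 levels.
log2(4) = 2.0000
ceil(2.0000) = 2
levels = 2 + 1 = 3

3


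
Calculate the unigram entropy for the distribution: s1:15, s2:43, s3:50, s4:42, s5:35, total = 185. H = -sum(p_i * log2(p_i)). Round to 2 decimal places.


Computing entropy H = -sum(p_i * log2(p_i)):
  s1: p = 15/185 = 0.0811, -p*log2(p) = 0.2939
  s2: p = 43/185 = 0.2324, -p*log2(p) = 0.4893
  s3: p = 50/185 = 0.2703, -p*log2(p) = 0.5101
  s4: p = 42/185 = 0.2270, -p*log2(p) = 0.4856
  s5: p = 35/185 = 0.1892, -p*log2(p) = 0.4545
H = sum of terms = 2.2334
Rounded to 2 decimals: 2.23

2.23


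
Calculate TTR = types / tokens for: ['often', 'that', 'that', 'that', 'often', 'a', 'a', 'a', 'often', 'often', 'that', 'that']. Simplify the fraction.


Tokens: 12
Unique types: ('a', 'often', 'that') = 3
TTR = 3/12
Simplify: divide both by 3 -> 1/4
TTR = 1/4

1/4


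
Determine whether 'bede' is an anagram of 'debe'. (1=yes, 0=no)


Sort characters of 'bede': 'bdee'
Sort characters of 'debe': 'bdee'
Sorted forms match -> they ARE anagrams
Result: 1

1


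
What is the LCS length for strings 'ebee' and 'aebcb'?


DP table for LCS of 'ebee' and 'aebcb':
       a  e  b  c  b
    0  0  0  0  0  0
  e 0  0  1  1  1  1
  b 0  0  1  2  2  2
  e 0  0  1  2  2  2
  e 0  0  1  2  2  2
LCS: 'eb'
LCS length = 2

2


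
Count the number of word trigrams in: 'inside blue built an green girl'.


Word trigrams from [6] words:
  Trigram 1: (inside blue built)
  Trigram 2: (blue built an)
  Trigram 3: (built an green)
  Trigram 4: (an green girl)
Total word trigrams: 6 - 2 = 4

4


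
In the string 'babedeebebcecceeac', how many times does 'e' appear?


Scanning 'babedeebebcecceeac' for 'e':
  Position 3: 'e' -> MATCH (count: 1)
  Position 5: 'e' -> MATCH (count: 2)
  Position 6: 'e' -> MATCH (count: 3)
  Position 8: 'e' -> MATCH (count: 4)
  Position 11: 'e' -> MATCH (count: 5)
  Position 14: 'e' -> MATCH (count: 6)
  Position 15: 'e' -> MATCH (count: 7)
Total occurrences of 'e': 7

7


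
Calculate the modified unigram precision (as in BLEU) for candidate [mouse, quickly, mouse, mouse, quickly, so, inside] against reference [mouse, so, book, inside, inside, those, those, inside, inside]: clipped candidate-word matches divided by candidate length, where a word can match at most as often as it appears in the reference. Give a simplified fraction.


Reference word counts: {'book': 1, 'inside': 4, 'mouse': 1, 'so': 1, 'those': 2}
Checking each candidate word (with clipping):
  'mouse' -> in reference (ref count 1, used 1/1) -> match (matches: 1)
  'quickly' -> not in reference -> no match (matches: 1)
  'mouse' -> ref count 1 already used up (1/1) -> clipped, no match (matches: 1)
  'mouse' -> ref count 1 already used up (1/1) -> clipped, no match (matches: 1)
  'quickly' -> not in reference -> no match (matches: 1)
  'so' -> in reference (ref count 1, used 1/1) -> match (matches: 2)
  'inside' -> in reference (ref count 4, used 1/4) -> match (matches: 3)
Clipped matches: 3, Candidate length: 7
Precision = 3/7

3/7


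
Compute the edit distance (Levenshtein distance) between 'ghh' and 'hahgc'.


Building DP table for s1='ghh' (len 3) and s2='hahgc' (len 5):
       h  a  h  g  c
    0  1  2  3  4  5
  g 1  1  2  3  3  4
  h 2  1  2  2  3  4
  h 3  2  2  2  3  4
Edit distance = dp[3][5] = 4

4


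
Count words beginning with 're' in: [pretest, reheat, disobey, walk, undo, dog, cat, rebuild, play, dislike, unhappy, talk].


Checking each word for prefix 're':
  'pretest' -> no (count: 0)
  'reheat' -> YES, starts with 're' (count: 1)
  'disobey' -> no (count: 1)
  'walk' -> no (count: 1)
  'undo' -> no (count: 1)
  'dog' -> no (count: 1)
  'cat' -> no (count: 1)
  'rebuild' -> YES, starts with 're' (count: 2)
  'play' -> no (count: 2)
  'dislike' -> no (count: 2)
  'unhappy' -> no (count: 2)
  'talk' -> no (count: 2)
Total with prefix 're': 2

2


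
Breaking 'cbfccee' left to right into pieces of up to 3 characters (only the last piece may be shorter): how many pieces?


'cbfccee' has 7 characters.
Chunking with max size 3:
  Chunk 1: 'cbf' (positions 0-2)
  Chunk 2: 'cce' (positions 3-5)
  Chunk 3: 'e' (positions 6-6)
Total chunks: ceil(7 / 3) = 3

3


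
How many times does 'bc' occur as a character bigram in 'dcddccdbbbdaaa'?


Scanning 'dcddccdbbbdaaa' for bigram 'bc':
  Position 0: 'dc' -> no
  Position 1: 'cd' -> no
  Position 2: 'dd' -> no
  Position 3: 'dc' -> no
  Position 4: 'cc' -> no
  Position 5: 'cd' -> no
  Position 6: 'db' -> no
  Position 7: 'bb' -> no
  Position 8: 'bb' -> no
  Position 9: 'bd' -> no
  Position 10: 'da' -> no
  Position 11: 'aa' -> no
  Position 12: 'aa' -> no
Total matches: 0

0


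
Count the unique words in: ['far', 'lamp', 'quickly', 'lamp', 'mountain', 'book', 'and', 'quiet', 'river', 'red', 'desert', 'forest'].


Listing all tokens and tracking unique types:
  Token 1: 'far' -> NEW (unique so far: 1)
  Token 2: 'lamp' -> NEW (unique so far: 2)
  Token 3: 'quickly' -> NEW (unique so far: 3)
  Token 4: 'lamp' -> duplicate (unique so far: 3)
  Token 5: 'mountain' -> NEW (unique so far: 4)
  Token 6: 'book' -> NEW (unique so far: 5)
  Token 7: 'and' -> NEW (unique so far: 6)
  Token 8: 'quiet' -> NEW (unique so far: 7)
  Token 9: 'river' -> NEW (unique so far: 8)
  Token 10: 'red' -> NEW (unique so far: 9)
  Token 11: 'desert' -> NEW (unique so far: 10)
  Token 12: 'forest' -> NEW (unique so far: 11)
Unique types: ('and', 'book', 'desert', 'far', 'forest', 'lamp', 'mountain', 'quickly', 'quiet', 'red', 'river')
Vocabulary size: 11

11


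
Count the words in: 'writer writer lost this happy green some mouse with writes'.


Counting words by splitting on spaces:
  Word 1: 'writer'
  Word 2: 'writer'
  Word 3: 'lost'
  Word 4: 'this'
  Word 5: 'happy'
  Word 6: 'green'
  Word 7: 'some'
  Word 8: 'mouse'
  Word 9: 'with'
  Word 10: 'writes'
Total words: 10

10


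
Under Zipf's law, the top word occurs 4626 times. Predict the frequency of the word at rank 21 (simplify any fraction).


Zipf's law: freq(rank) = f1 / rank
f1 = 4626, rank = 21
freq = 4626 / 21
GCD(4626, 21) = 3
Simplified: 1542/7

1542/7


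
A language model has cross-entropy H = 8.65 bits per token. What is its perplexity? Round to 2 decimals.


Perplexity formula: PP = 2^H
H = 8.65
PP = 2^8.65
Decompose: 2^8.65 = 2^8 * 2^0.65
2^8 = 256, 2^0.65 ~ 1.5691682
PP ~ 256 * 1.5691682 = 401.7070592
Rounded to 2 decimals: 401.71

401.71


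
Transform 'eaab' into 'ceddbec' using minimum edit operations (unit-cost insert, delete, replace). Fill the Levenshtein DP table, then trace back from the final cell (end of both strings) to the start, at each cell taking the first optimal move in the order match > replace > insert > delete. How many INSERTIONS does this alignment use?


Edit distance = 5. Backtracking from cell (4, 7) with preference match > replace > insert > delete,
then listing the resulting alignment 'eaab' -> 'ceddbec' left to right:
  Step 1: insert 'c' [insertion #1]
  Step 2: keep 'e'
  Step 3: replace a->d
  Step 4: replace a->d
  Step 5: keep 'b'
  Step 6: insert 'e' [insertion #2]
  Step 7: insert 'c' [insertion #3]
Total insertions: 3

3


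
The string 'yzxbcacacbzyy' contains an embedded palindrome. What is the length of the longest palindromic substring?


Scanning 'yzxbcacacbzyy' for palindromic substrings.
Substring at positions 3-9: 'bcacacb'.
Check: reverse('bcacacb') = 'bcacacb' -> palindrome confirmed.
Neighbouring characters ('x' / 'z') break symmetry, so it cannot extend further.
No longer palindromic substring exists; longest length = 7

7


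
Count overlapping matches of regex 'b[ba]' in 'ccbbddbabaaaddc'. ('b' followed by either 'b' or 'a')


Pattern: b[ba] means 'b' followed by either 'b' or 'a'.
Scanning 'ccbbddbabaaaddc' position-by-position:
  Pos 0: window 'cc' -> no
  Pos 1: window 'cb' -> no
  Pos 2: window 'bb' -> MATCH
  Pos 3: window 'bd' -> no
  Pos 4: window 'dd' -> no
  Pos 5: window 'db' -> no
  Pos 6: window 'ba' -> MATCH
  Pos 7: window 'ab' -> no
  Pos 8: window 'ba' -> MATCH
  Pos 9: window 'aa' -> no
  Pos 10: window 'aa' -> no
  Pos 11: window 'ad' -> no
  Pos 12: window 'dd' -> no
  Pos 13: window 'dc' -> no
  Pos 14: window 'c' -> no
Total matches: 3

3


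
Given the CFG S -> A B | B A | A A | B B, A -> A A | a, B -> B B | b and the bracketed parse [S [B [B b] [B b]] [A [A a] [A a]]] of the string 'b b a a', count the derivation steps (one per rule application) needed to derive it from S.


Every bracketed nonterminal node [X ...] in the tree is produced by exactly one rule application.
Reading the tree off as a leftmost derivation:
  Step 1: S  =>  B A   (applied S -> B A)
  Step 2: B A  =>  B B A   (applied B -> B B)
  Step 3: B B A  =>  b B A   (applied B -> b)
  Step 4: b B A  =>  b b A   (applied B -> b)
  Step 5: b b A  =>  b b A A   (applied A -> A A)
  Step 6: b b A A  =>  b b a A   (applied A -> a)
  Step 7: b b a A  =>  b b a a   (applied A -> a)
Final yield: b b a a
Total rewrite steps: 7

7


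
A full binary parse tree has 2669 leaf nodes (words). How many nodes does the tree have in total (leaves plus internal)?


Leaf nodes (terminals): 2669
Internal nodes = n - 1 = 2669 - 1 = 2668
Total = leaves + internal = 2669 + 2668 = 5337

5337


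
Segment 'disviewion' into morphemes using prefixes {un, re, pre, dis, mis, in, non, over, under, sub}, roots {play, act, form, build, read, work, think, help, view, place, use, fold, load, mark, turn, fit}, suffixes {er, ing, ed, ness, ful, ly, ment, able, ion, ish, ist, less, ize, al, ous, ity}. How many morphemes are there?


Segmenting 'disviewion' against the inventory:
  'dis' -> prefix (morpheme 1)
  'view' -> root (morpheme 2)
  'ion' -> suffix (morpheme 3)
Total morphemes: 3

3


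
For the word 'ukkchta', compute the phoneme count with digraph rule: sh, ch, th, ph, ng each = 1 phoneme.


Parsing 'ukkchta' greedily, digraphs first:
  'u' -> vowel phoneme (phonemes so far: 1)
  'k' -> consonant phoneme (phonemes so far: 2)
  'k' -> consonant phoneme (phonemes so far: 3)
  'ch' -> digraph (1 consonant phoneme) (phonemes so far: 4)
  't' -> consonant phoneme (phonemes so far: 5)
  'a' -> vowel phoneme (phonemes so far: 6)
Total phonemes: 6

6


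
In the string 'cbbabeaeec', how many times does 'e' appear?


Scanning 'cbbabeaeec' for 'e':
  Position 5: 'e' -> MATCH (count: 1)
  Position 7: 'e' -> MATCH (count: 2)
  Position 8: 'e' -> MATCH (count: 3)
Total occurrences of 'e': 3

3


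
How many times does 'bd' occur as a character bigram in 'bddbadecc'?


Scanning 'bddbadecc' for bigram 'bd':
  Position 0: 'bd' -> MATCH
  Position 1: 'dd' -> no
  Position 2: 'db' -> no
  Position 3: 'ba' -> no
  Position 4: 'ad' -> no
  Position 5: 'de' -> no
  Position 6: 'ec' -> no
  Position 7: 'cc' -> no
Total matches: 1

1


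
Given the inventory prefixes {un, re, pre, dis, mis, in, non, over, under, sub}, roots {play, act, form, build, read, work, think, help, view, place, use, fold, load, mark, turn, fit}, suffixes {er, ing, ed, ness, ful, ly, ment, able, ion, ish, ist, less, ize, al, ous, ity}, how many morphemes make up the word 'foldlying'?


Segmenting 'foldlying' against the inventory:
  'fold' -> root (morpheme 1)
  'ly' -> suffix (morpheme 2)
  'ing' -> suffix (morpheme 3)
Total morphemes: 3

3


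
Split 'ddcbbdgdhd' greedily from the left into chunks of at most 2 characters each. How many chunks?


'ddcbbdgdhd' has 10 characters.
Chunking with max size 2:
  Chunk 1: 'dd' (positions 0-1)
  Chunk 2: 'cb' (positions 2-3)
  Chunk 3: 'bd' (positions 4-5)
  Chunk 4: 'gd' (positions 6-7)
  Chunk 5: 'hd' (positions 8-9)
Total chunks: ceil(10 / 2) = 5

5


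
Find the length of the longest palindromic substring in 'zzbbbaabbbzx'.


Scanning 'zzbbbaabbbzx' for palindromic substrings.
Substring at positions 1-10: 'zbbbaabbbz'.
Check: reverse('zbbbaabbbz') = 'zbbbaabbbz' -> palindrome confirmed.
Neighbouring characters ('z' / 'x') break symmetry, so it cannot extend further.
No longer palindromic substring exists; longest length = 10

10


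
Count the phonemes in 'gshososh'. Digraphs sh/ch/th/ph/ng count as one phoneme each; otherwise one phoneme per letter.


Parsing 'gshososh' greedily, digraphs first:
  'g' -> consonant phoneme (phonemes so far: 1)
  'sh' -> digraph (1 consonant phoneme) (phonemes so far: 2)
  'o' -> vowel phoneme (phonemes so far: 3)
  's' -> consonant phoneme (phonemes so far: 4)
  'o' -> vowel phoneme (phonemes so far: 5)
  'sh' -> digraph (1 consonant phoneme) (phonemes so far: 6)
Total phonemes: 6

6


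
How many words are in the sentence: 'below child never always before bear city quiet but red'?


Counting words by splitting on spaces:
  Word 1: 'below'
  Word 2: 'child'
  Word 3: 'never'
  Word 4: 'always'
  Word 5: 'before'
  Word 6: 'bear'
  Word 7: 'city'
  Word 8: 'quiet'
  Word 9: 'but'
  Word 10: 'red'
Total words: 10

10


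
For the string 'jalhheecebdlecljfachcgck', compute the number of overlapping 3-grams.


String 'jalhheecebdlecljfachcgck' has length L = 24.
Number of overlapping n-grams = L - n + 1
Substituting: 24 - 3 + 1 = 22

22


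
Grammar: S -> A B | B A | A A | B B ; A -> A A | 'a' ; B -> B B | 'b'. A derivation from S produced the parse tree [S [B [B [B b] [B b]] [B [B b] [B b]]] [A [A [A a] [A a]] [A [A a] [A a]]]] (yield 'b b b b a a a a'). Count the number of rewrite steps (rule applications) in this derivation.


Every bracketed nonterminal node [X ...] in the tree is produced by exactly one rule application.
Reading the tree off as a leftmost derivation:
  Step 1: S  =>  B A   (applied S -> B A)
  Step 2: B A  =>  B B A   (applied B -> B B)
  Step 3: B B A  =>  B B B A   (applied B -> B B)
  Step 4: B B B A  =>  b B B A   (applied B -> b)
  Step 5: b B B A  =>  b b B A   (applied B -> b)
  Step 6: b b B A  =>  b b B B A   (applied B -> B B)
  Step 7: b b B B A  =>  b b b B A   (applied B -> b)
  Step 8: b b b B A  =>  b b b b A   (applied B -> b)
  Step 9: b b b b A  =>  b b b b A A   (applied A -> A A)
  Step 10: b b b b A A  =>  b b b b A A A   (applied A -> A A)
  Step 11: b b b b A A A  =>  b b b b a A A   (applied A -> a)
  Step 12: b b b b a A A  =>  b b b b a a A   (applied A -> a)
  Step 13: b b b b a a A  =>  b b b b a a A A   (applied A -> A A)
  Step 14: b b b b a a A A  =>  b b b b a a a A   (applied A -> a)
  Step 15: b b b b a a a A  =>  b b b b a a a a   (applied A -> a)
Final yield: b b b b a a a a
Total rewrite steps: 15

15


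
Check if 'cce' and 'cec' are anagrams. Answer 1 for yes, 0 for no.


Sort characters of 'cce': 'cce'
Sort characters of 'cec': 'cce'
Sorted forms match -> they ARE anagrams
Result: 1

1


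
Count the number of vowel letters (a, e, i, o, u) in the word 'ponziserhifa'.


Scanning each character of 'ponziserhifa':
  Position 1: 'p' -> consonant (running count: 0)
  Position 2: 'o' -> vowel (running count: 1)
  Position 3: 'n' -> consonant (running count: 1)
  Position 4: 'z' -> consonant (running count: 1)
  Position 5: 'i' -> vowel (running count: 2)
  Position 6: 's' -> consonant (running count: 2)
  Position 7: 'e' -> vowel (running count: 3)
  Position 8: 'r' -> consonant (running count: 3)
  Position 9: 'h' -> consonant (running count: 3)
  Position 10: 'i' -> vowel (running count: 4)
  Position 11: 'f' -> consonant (running count: 4)
  Position 12: 'a' -> vowel (running count: 5)
Total vowels: 5

5


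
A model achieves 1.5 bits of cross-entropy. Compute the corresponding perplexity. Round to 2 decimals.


Perplexity formula: PP = 2^H
H = 1.5
PP = 2^1.5
Decompose: 2^1.5 = 2^1 * 2^0.5 = 2^1 * sqrt(2)
2^1 = 2, sqrt(2) ~ 1.4142136
PP ~ 2 * 1.4142136 = 2.8284272
Rounded to 2 decimals: 2.83

2.83


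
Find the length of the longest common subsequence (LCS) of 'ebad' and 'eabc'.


DP table for LCS of 'ebad' and 'eabc':
       e  a  b  c
    0  0  0  0  0
  e 0  1  1  1  1
  b 0  1  1  2  2
  a 0  1  2  2  2
  d 0  1  2  2  2
LCS: 'eb'
LCS length = 2

2


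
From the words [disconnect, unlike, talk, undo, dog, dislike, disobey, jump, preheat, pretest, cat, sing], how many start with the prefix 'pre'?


Checking each word for prefix 'pre':
  'disconnect' -> no (count: 0)
  'unlike' -> no (count: 0)
  'talk' -> no (count: 0)
  'undo' -> no (count: 0)
  'dog' -> no (count: 0)
  'dislike' -> no (count: 0)
  'disobey' -> no (count: 0)
  'jump' -> no (count: 0)
  'preheat' -> YES, starts with 'pre' (count: 1)
  'pretest' -> YES, starts with 'pre' (count: 2)
  'cat' -> no (count: 2)
  'sing' -> no (count: 2)
Total with prefix 'pre': 2

2


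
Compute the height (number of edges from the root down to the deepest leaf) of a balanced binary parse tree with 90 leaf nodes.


In a balanced binary tree with n leaves the deepest leaf is ceil(log2(n)) edges below the root.
log2(90) = 6.4919
ceil(6.4919) = 7
height (edges) = 7

7


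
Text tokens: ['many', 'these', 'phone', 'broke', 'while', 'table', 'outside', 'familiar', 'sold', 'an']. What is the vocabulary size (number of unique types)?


Listing all tokens and tracking unique types:
  Token 1: 'many' -> NEW (unique so far: 1)
  Token 2: 'these' -> NEW (unique so far: 2)
  Token 3: 'phone' -> NEW (unique so far: 3)
  Token 4: 'broke' -> NEW (unique so far: 4)
  Token 5: 'while' -> NEW (unique so far: 5)
  Token 6: 'table' -> NEW (unique so far: 6)
  Token 7: 'outside' -> NEW (unique so far: 7)
  Token 8: 'familiar' -> NEW (unique so far: 8)
  Token 9: 'sold' -> NEW (unique so far: 9)
  Token 10: 'an' -> NEW (unique so far: 10)
Unique types: ('an', 'broke', 'familiar', 'many', 'outside', 'phone', 'sold', 'table', 'these', 'while')
Vocabulary size: 10

10


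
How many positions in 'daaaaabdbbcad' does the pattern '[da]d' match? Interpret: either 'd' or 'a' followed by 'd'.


Pattern: [da]d means either 'd' or 'a' followed by 'd'.
Scanning 'daaaaabdbbcad' position-by-position:
  Pos 0: window 'da' -> no
  Pos 1: window 'aa' -> no
  Pos 2: window 'aa' -> no
  Pos 3: window 'aa' -> no
  Pos 4: window 'aa' -> no
  Pos 5: window 'ab' -> no
  Pos 6: window 'bd' -> no
  Pos 7: window 'db' -> no
  Pos 8: window 'bb' -> no
  Pos 9: window 'bc' -> no
  Pos 10: window 'ca' -> no
  Pos 11: window 'ad' -> MATCH
  Pos 12: window 'd' -> no
Total matches: 1

1


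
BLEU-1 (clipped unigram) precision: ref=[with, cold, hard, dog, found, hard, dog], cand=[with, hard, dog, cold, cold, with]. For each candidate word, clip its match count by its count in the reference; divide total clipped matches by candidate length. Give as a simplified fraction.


Reference word counts: {'cold': 1, 'dog': 2, 'found': 1, 'hard': 2, 'with': 1}
Checking each candidate word (with clipping):
  'with' -> in reference (ref count 1, used 1/1) -> match (matches: 1)
  'hard' -> in reference (ref count 2, used 1/2) -> match (matches: 2)
  'dog' -> in reference (ref count 2, used 1/2) -> match (matches: 3)
  'cold' -> in reference (ref count 1, used 1/1) -> match (matches: 4)
  'cold' -> ref count 1 already used up (1/1) -> clipped, no match (matches: 4)
  'with' -> ref count 1 already used up (1/1) -> clipped, no match (matches: 4)
Clipped matches: 4, Candidate length: 6
Precision = 4/6 = 2/3

2/3


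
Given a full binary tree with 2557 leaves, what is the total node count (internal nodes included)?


Leaf nodes (terminals): 2557
Internal nodes = n - 1 = 2557 - 1 = 2556
Total = leaves + internal = 2557 + 2556 = 5113

5113


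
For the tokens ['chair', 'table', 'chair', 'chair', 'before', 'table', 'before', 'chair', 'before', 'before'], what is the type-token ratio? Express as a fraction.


Tokens: 10
Unique types: ('before', 'chair', 'table') = 3
TTR = 3/10
Already in lowest terms.

3/10


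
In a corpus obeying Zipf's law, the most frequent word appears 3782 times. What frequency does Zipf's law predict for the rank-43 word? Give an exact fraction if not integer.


Zipf's law: freq(rank) = f1 / rank
f1 = 3782, rank = 43
freq = 3782 / 43
GCD(3782, 43) = 1
Simplified: 3782/43

3782/43


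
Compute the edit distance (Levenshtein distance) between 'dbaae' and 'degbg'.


Building DP table for s1='dbaae' (len 5) and s2='degbg' (len 5):
       d  e  g  b  g
    0  1  2  3  4  5
  d 1  0  1  2  3  4
  b 2  1  1  2  2  3
  a 3  2  2  2  3  3
  a 4  3  3  3  3  4
  e 5  4  3  4  4  4
Edit distance = dp[5][5] = 4

4


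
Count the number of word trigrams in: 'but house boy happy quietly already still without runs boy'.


Word trigrams from [10] words:
  Trigram 1: (but house boy)
  Trigram 2: (house boy happy)
  Trigram 3: (boy happy quietly)
  Trigram 4: (happy quietly already)
  Trigram 5: (quietly already still)
  Trigram 6: (already still without)
  Trigram 7: (still without runs)
  Trigram 8: (without runs boy)
Total word trigrams: 10 - 2 = 8

8


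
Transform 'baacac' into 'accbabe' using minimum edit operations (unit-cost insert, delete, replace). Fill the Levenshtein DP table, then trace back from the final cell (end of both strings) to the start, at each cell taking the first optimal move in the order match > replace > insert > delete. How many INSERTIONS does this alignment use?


Edit distance = 5. Backtracking from cell (6, 7) with preference match > replace > insert > delete,
then listing the resulting alignment 'baacac' -> 'accbabe' left to right:
  Step 1: delete 'b'
  Step 2: keep 'a'
  Step 3: replace a->c
  Step 4: keep 'c'
  Step 5: insert 'b' [insertion #1]
  Step 6: keep 'a'
  Step 7: insert 'b' [insertion #2]
  Step 8: replace c->e
Total insertions: 2

2


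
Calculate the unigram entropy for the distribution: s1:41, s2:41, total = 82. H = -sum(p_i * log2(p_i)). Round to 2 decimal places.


Computing entropy H = -sum(p_i * log2(p_i)):
  s1: p = 41/82 = 0.5000, -p*log2(p) = 0.5000
  s2: p = 41/82 = 0.5000, -p*log2(p) = 0.5000
H = sum of terms = 1.0000
Rounded to 2 decimals: 1.00

1.00


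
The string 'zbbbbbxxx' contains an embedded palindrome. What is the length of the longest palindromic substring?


Scanning 'zbbbbbxxx' for palindromic substrings.
Substring at positions 1-5: 'bbbbb'.
Check: reverse('bbbbb') = 'bbbbb' -> palindrome confirmed.
Neighbouring characters ('z' / 'x') break symmetry, so it cannot extend further.
No longer palindromic substring exists; longest length = 5

5


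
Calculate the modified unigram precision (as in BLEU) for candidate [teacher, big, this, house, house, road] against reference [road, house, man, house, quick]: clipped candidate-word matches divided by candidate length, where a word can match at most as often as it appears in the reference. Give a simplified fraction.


Reference word counts: {'house': 2, 'man': 1, 'quick': 1, 'road': 1}
Checking each candidate word (with clipping):
  'teacher' -> not in reference -> no match (matches: 0)
  'big' -> not in reference -> no match (matches: 0)
  'this' -> not in reference -> no match (matches: 0)
  'house' -> in reference (ref count 2, used 1/2) -> match (matches: 1)
  'house' -> in reference (ref count 2, used 2/2) -> match (matches: 2)
  'road' -> in reference (ref count 1, used 1/1) -> match (matches: 3)
Clipped matches: 3, Candidate length: 6
Precision = 3/6 = 1/2

1/2


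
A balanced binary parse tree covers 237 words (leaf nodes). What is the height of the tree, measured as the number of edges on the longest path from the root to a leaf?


In a balanced binary tree with n leaves the deepest leaf is ceil(log2(n)) edges below the root.
log2(237) = 7.8887
ceil(7.8887) = 8
height (edges) = 8

8


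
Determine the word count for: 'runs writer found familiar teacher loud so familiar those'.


Counting words by splitting on spaces:
  Word 1: 'runs'
  Word 2: 'writer'
  Word 3: 'found'
  Word 4: 'familiar'
  Word 5: 'teacher'
  Word 6: 'loud'
  Word 7: 'so'
  Word 8: 'familiar'
  Word 9: 'those'
Total words: 9

9


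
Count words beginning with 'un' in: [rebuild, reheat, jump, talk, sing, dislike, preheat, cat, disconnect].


Checking each word for prefix 'un':
  'rebuild' -> no (count: 0)
  'reheat' -> no (count: 0)
  'jump' -> no (count: 0)
  'talk' -> no (count: 0)
  'sing' -> no (count: 0)
  'dislike' -> no (count: 0)
  'preheat' -> no (count: 0)
  'cat' -> no (count: 0)
  'disconnect' -> no (count: 0)
Total with prefix 'un': 0

0


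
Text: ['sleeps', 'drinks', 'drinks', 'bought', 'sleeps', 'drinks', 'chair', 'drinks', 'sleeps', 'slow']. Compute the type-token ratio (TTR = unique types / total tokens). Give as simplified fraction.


Tokens: 10
Unique types: ('bought', 'chair', 'drinks', 'sleeps', 'slow') = 5
TTR = 5/10
Simplify: divide both by 5 -> 1/2
TTR = 1/2

1/2


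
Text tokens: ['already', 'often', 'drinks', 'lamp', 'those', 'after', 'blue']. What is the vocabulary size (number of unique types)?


Listing all tokens and tracking unique types:
  Token 1: 'already' -> NEW (unique so far: 1)
  Token 2: 'often' -> NEW (unique so far: 2)
  Token 3: 'drinks' -> NEW (unique so far: 3)
  Token 4: 'lamp' -> NEW (unique so far: 4)
  Token 5: 'those' -> NEW (unique so far: 5)
  Token 6: 'after' -> NEW (unique so far: 6)
  Token 7: 'blue' -> NEW (unique so far: 7)
Unique types: ('after', 'already', 'blue', 'drinks', 'lamp', 'often', 'those')
Vocabulary size: 7

7


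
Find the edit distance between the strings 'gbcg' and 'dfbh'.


Building DP table for s1='gbcg' (len 4) and s2='dfbh' (len 4):
       d  f  b  h
    0  1  2  3  4
  g 1  1  2  3  4
  b 2  2  2  2  3
  c 3  3  3  3  3
  g 4  4  4  4  4
Edit distance = dp[4][4] = 4

4


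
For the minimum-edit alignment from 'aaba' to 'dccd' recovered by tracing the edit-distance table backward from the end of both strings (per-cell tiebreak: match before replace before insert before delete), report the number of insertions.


Edit distance = 4. Backtracking from cell (4, 4) with preference match > replace > insert > delete,
then listing the resulting alignment 'aaba' -> 'dccd' left to right:
  Step 1: replace a->d
  Step 2: replace a->c
  Step 3: replace b->c
  Step 4: replace a->d
Total insertions: 0

0


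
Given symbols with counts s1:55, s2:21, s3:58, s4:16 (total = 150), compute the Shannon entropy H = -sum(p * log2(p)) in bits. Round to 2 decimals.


Computing entropy H = -sum(p_i * log2(p_i)):
  s1: p = 55/150 = 0.3667, -p*log2(p) = 0.5307
  s2: p = 21/150 = 0.1400, -p*log2(p) = 0.3971
  s3: p = 58/150 = 0.3867, -p*log2(p) = 0.5301
  s4: p = 16/150 = 0.1067, -p*log2(p) = 0.3444
H = sum of terms = 1.8023
Rounded to 2 decimals: 1.80

1.80


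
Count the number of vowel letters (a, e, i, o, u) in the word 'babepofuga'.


Scanning each character of 'babepofuga':
  Position 1: 'b' -> consonant (running count: 0)
  Position 2: 'a' -> vowel (running count: 1)
  Position 3: 'b' -> consonant (running count: 1)
  Position 4: 'e' -> vowel (running count: 2)
  Position 5: 'p' -> consonant (running count: 2)
  Position 6: 'o' -> vowel (running count: 3)
  Position 7: 'f' -> consonant (running count: 3)
  Position 8: 'u' -> vowel (running count: 4)
  Position 9: 'g' -> consonant (running count: 4)
  Position 10: 'a' -> vowel (running count: 5)
Total vowels: 5

5


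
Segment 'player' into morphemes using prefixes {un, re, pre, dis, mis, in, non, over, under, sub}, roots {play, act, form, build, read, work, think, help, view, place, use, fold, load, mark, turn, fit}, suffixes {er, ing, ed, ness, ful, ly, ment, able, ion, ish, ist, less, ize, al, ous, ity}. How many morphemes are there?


Segmenting 'player' against the inventory:
  'play' -> root (morpheme 1)
  'er' -> suffix (morpheme 2)
Total morphemes: 2

2


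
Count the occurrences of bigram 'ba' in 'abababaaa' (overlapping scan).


Scanning 'abababaaa' for bigram 'ba':
  Position 0: 'ab' -> no
  Position 1: 'ba' -> MATCH
  Position 2: 'ab' -> no
  Position 3: 'ba' -> MATCH
  Position 4: 'ab' -> no
  Position 5: 'ba' -> MATCH
  Position 6: 'aa' -> no
  Position 7: 'aa' -> no
Total matches: 3

3


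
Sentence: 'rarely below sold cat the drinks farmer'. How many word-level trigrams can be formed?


Word trigrams from [7] words:
  Trigram 1: (rarely below sold)
  Trigram 2: (below sold cat)
  Trigram 3: (sold cat the)
  Trigram 4: (cat the drinks)
  Trigram 5: (the drinks farmer)
Total word trigrams: 7 - 2 = 5

5


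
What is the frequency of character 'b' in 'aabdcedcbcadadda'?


Scanning 'aabdcedcbcadadda' for 'b':
  Position 2: 'b' -> MATCH (count: 1)
  Position 8: 'b' -> MATCH (count: 2)
Total occurrences of 'b': 2

2


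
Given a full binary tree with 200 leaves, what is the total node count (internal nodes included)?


Leaf nodes (terminals): 200
Internal nodes = n - 1 = 200 - 1 = 199
Total = leaves + internal = 200 + 199 = 399

399


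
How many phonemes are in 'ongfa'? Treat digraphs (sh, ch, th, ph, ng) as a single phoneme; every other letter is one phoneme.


Parsing 'ongfa' greedily, digraphs first:
  'o' -> vowel phoneme (phonemes so far: 1)
  'ng' -> digraph (1 consonant phoneme) (phonemes so far: 2)
  'f' -> consonant phoneme (phonemes so far: 3)
  'a' -> vowel phoneme (phonemes so far: 4)
Total phonemes: 4

4


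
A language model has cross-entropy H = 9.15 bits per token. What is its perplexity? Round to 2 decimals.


Perplexity formula: PP = 2^H
H = 9.15
PP = 2^9.15
Decompose: 2^9.15 = 2^9 * 2^0.15
2^9 = 512, 2^0.15 ~ 1.1095695
PP ~ 512 * 1.1095695 = 568.0995840
Rounded to 2 decimals: 568.10

568.10


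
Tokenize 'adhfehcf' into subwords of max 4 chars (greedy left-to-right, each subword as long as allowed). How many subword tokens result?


'adhfehcf' has 8 characters.
Chunking with max size 4:
  Chunk 1: 'adhf' (positions 0-3)
  Chunk 2: 'ehcf' (positions 4-7)
Total chunks: ceil(8 / 4) = 2

2


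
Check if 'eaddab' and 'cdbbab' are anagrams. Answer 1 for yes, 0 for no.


Sort characters of 'eaddab': 'aabdde'
Sort characters of 'cdbbab': 'abbbcd'
Sorted forms differ -> they are NOT anagrams
Result: 0

0


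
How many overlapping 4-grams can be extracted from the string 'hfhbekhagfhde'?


String 'hfhbekhagfhde' has length L = 13.
Number of overlapping n-grams = L - n + 1
Substituting: 13 - 4 + 1 = 10

10


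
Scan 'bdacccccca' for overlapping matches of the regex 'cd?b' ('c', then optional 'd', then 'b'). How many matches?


Pattern: cd?b means 'c', then optional 'd', then 'b'.
Scanning 'bdacccccca' position-by-position:
  Pos 0: window 'bda' -> no
  Pos 1: window 'dac' -> no
  Pos 2: window 'acc' -> no
  Pos 3: window 'ccc' -> no
  Pos 4: window 'ccc' -> no
  Pos 5: window 'ccc' -> no
  Pos 6: window 'ccc' -> no
  Pos 7: window 'cca' -> no
  Pos 8: window 'ca' -> no
  Pos 9: window 'a' -> no
Total matches: 0

0


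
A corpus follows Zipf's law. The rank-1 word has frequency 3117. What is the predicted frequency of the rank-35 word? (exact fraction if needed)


Zipf's law: freq(rank) = f1 / rank
f1 = 3117, rank = 35
freq = 3117 / 35
GCD(3117, 35) = 1
Simplified: 3117/35

3117/35


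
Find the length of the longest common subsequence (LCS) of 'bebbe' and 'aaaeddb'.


DP table for LCS of 'bebbe' and 'aaaeddb':
       a  a  a  e  d  d  b
    0  0  0  0  0  0  0  0
  b 0  0  0  0  0  0  0  1
  e 0  0  0  0  1  1  1  1
  b 0  0  0  0  1  1  1  2
  b 0  0  0  0  1  1  1  2
  e 0  0  0  0  1  1  1  2
LCS: 'eb'
LCS length = 2

2


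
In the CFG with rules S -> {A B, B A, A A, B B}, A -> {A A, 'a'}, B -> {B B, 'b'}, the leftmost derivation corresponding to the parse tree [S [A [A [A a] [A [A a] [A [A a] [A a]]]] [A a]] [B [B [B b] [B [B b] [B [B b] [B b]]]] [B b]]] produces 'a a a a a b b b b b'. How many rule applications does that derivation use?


Every bracketed nonterminal node [X ...] in the tree is produced by exactly one rule application.
Reading the tree off as a leftmost derivation:
  Step 1: S  =>  A B   (applied S -> A B)
  Step 2: A B  =>  A A B   (applied A -> A A)
  Step 3: A A B  =>  A A A B   (applied A -> A A)
  Step 4: A A A B  =>  a A A B   (applied A -> a)
  Step 5: a A A B  =>  a A A A B   (applied A -> A A)
  Step 6: a A A A B  =>  a a A A B   (applied A -> a)
  Step 7: a a A A B  =>  a a A A A B   (applied A -> A A)
  Step 8: a a A A A B  =>  a a a A A B   (applied A -> a)
  Step 9: a a a A A B  =>  a a a a A B   (applied A -> a)
  Step 10: a a a a A B  =>  a a a a a B   (applied A -> a)
  Step 11: a a a a a B  =>  a a a a a B B   (applied B -> B B)
  Step 12: a a a a a B B  =>  a a a a a B B B   (applied B -> B B)
  Step 13: a a a a a B B B  =>  a a a a a b B B   (applied B -> b)
  Step 14: a a a a a b B B  =>  a a a a a b B B B   (applied B -> B B)
  Step 15: a a a a a b B B B  =>  a a a a a b b B B   (applied B -> b)
  Step 16: a a a a a b b B B  =>  a a a a a b b B B B   (applied B -> B B)
  Step 17: a a a a a b b B B B  =>  a a a a a b b b B B   (applied B -> b)
  Step 18: a a a a a b b b B B  =>  a a a a a b b b b B   (applied B -> b)
  Step 19: a a a a a b b b b B  =>  a a a a a b b b b b   (applied B -> b)
Final yield: a a a a a b b b b b
Total rewrite steps: 19

19


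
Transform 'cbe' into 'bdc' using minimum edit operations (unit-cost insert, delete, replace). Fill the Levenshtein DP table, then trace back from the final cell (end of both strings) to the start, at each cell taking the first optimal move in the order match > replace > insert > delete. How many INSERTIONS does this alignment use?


Edit distance = 3. Backtracking from cell (3, 3) with preference match > replace > insert > delete,
then listing the resulting alignment 'cbe' -> 'bdc' left to right:
  Step 1: replace c->b
  Step 2: replace b->d
  Step 3: replace e->c
Total insertions: 0

0


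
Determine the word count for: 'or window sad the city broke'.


Counting words by splitting on spaces:
  Word 1: 'or'
  Word 2: 'window'
  Word 3: 'sad'
  Word 4: 'the'
  Word 5: 'city'
  Word 6: 'broke'
Total words: 6

6


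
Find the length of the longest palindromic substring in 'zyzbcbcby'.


Scanning 'zyzbcbcby' for palindromic substrings.
Substring at positions 3-7: 'bcbcb'.
Check: reverse('bcbcb') = 'bcbcb' -> palindrome confirmed.
Neighbouring characters ('z' / 'y') break symmetry, so it cannot extend further.
No longer palindromic substring exists; longest length = 5

5


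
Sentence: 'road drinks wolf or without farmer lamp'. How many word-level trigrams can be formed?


Word trigrams from [7] words:
  Trigram 1: (road drinks wolf)
  Trigram 2: (drinks wolf or)
  Trigram 3: (wolf or without)
  Trigram 4: (or without farmer)
  Trigram 5: (without farmer lamp)
Total word trigrams: 7 - 2 = 5

5


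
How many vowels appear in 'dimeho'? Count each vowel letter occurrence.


Scanning each character of 'dimeho':
  Position 1: 'd' -> consonant (running count: 0)
  Position 2: 'i' -> vowel (running count: 1)
  Position 3: 'm' -> consonant (running count: 1)
  Position 4: 'e' -> vowel (running count: 2)
  Position 5: 'h' -> consonant (running count: 2)
  Position 6: 'o' -> vowel (running count: 3)
Total vowels: 3

3


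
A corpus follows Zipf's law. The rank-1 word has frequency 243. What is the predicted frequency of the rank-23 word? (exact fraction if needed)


Zipf's law: freq(rank) = f1 / rank
f1 = 243, rank = 23
freq = 243 / 23
GCD(243, 23) = 1
Simplified: 243/23

243/23


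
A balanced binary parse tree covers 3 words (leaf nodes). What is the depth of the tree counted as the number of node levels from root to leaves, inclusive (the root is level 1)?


In a balanced binary tree with n leaves the deepest leaf is ceil(log2(n)) edges below the root,
so counting node levels inclusive of root and leaves gives ceil(log2(n)) + 1 levels.
log2(3) = 1.5850
ceil(1.5850) = 2
levels = 2 + 1 = 3

3


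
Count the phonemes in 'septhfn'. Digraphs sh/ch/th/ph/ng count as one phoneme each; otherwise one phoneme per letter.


Parsing 'septhfn' greedily, digraphs first:
  's' -> consonant phoneme (phonemes so far: 1)
  'e' -> vowel phoneme (phonemes so far: 2)
  'p' -> consonant phoneme (phonemes so far: 3)
  'th' -> digraph (1 consonant phoneme) (phonemes so far: 4)
  'f' -> consonant phoneme (phonemes so far: 5)
  'n' -> consonant phoneme (phonemes so far: 6)
Total phonemes: 6

6


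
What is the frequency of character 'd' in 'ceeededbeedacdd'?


Scanning 'ceeededbeedacdd' for 'd':
  Position 4: 'd' -> MATCH (count: 1)
  Position 6: 'd' -> MATCH (count: 2)
  Position 10: 'd' -> MATCH (count: 3)
  Position 13: 'd' -> MATCH (count: 4)
  Position 14: 'd' -> MATCH (count: 5)
Total occurrences of 'd': 5

5


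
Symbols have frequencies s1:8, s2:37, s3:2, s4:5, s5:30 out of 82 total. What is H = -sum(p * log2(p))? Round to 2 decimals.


Computing entropy H = -sum(p_i * log2(p_i)):
  s1: p = 8/82 = 0.0976, -p*log2(p) = 0.3276
  s2: p = 37/82 = 0.4512, -p*log2(p) = 0.5180
  s3: p = 2/82 = 0.0244, -p*log2(p) = 0.1307
  s4: p = 5/82 = 0.0610, -p*log2(p) = 0.2461
  s5: p = 30/82 = 0.3659, -p*log2(p) = 0.5307
H = sum of terms = 1.7531
Rounded to 2 decimals: 1.75

1.75


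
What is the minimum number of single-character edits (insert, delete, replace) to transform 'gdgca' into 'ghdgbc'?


Building DP table for s1='gdgca' (len 5) and s2='ghdgbc' (len 6):
       g  h  d  g  b  c
    0  1  2  3  4  5  6
  g 1  0  1  2  3  4  5
  d 2  1  1  1  2  3  4
  g 3  2  2  2  1  2  3
  c 4  3  3  3  2  2  2
  a 5  4  4  4  3  3  3
Edit distance = dp[5][6] = 3

3


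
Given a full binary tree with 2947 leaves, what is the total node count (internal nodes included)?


Leaf nodes (terminals): 2947
Internal nodes = n - 1 = 2947 - 1 = 2946
Total = leaves + internal = 2947 + 2946 = 5893

5893


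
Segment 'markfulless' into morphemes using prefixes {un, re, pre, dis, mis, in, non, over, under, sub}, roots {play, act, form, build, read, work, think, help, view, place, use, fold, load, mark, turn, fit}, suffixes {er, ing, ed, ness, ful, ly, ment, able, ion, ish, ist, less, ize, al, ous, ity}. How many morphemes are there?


Segmenting 'markfulless' against the inventory:
  'mark' -> root (morpheme 1)
  'ful' -> suffix (morpheme 2)
  'less' -> suffix (morpheme 3)
Total morphemes: 3

3


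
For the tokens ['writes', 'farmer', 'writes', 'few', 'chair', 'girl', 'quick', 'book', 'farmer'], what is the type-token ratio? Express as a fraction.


Tokens: 9
Unique types: ('book', 'chair', 'farmer', 'few', 'girl', 'quick', 'writes') = 7
TTR = 7/9
Already in lowest terms.

7/9


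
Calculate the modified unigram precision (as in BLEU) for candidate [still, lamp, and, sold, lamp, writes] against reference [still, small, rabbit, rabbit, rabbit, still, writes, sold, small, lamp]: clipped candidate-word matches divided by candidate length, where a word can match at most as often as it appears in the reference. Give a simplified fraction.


Reference word counts: {'lamp': 1, 'rabbit': 3, 'small': 2, 'sold': 1, 'still': 2, 'writes': 1}
Checking each candidate word (with clipping):
  'still' -> in reference (ref count 2, used 1/2) -> match (matches: 1)
  'lamp' -> in reference (ref count 1, used 1/1) -> match (matches: 2)
  'and' -> not in reference -> no match (matches: 2)
  'sold' -> in reference (ref count 1, used 1/1) -> match (matches: 3)
  'lamp' -> ref count 1 already used up (1/1) -> clipped, no match (matches: 3)
  'writes' -> in reference (ref count 1, used 1/1) -> match (matches: 4)
Clipped matches: 4, Candidate length: 6
Precision = 4/6 = 2/3

2/3
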